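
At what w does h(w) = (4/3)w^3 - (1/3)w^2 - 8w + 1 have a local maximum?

h'(w) = 4w^2 - (2/3)w - 8 = 0 at w = -4/3, 3/2.
Second-derivative test with h''(w) = 8w - 2/3: h''(-4/3) = -34/3 < 0 ⇒ local maximum; h''(3/2) = 34/3 > 0 ⇒ local minimum.
Thus h has its local maximum at w = -4/3, with value 641/81.

-4/3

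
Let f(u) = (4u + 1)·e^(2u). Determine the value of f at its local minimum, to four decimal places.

-0.4463

Differentiating with the product rule gives f'(u) = (8u + 6)·e^(2u). Since e^(2u) > 0, the only critical point is u = -3/4.
f''(-3/4) has the same sign as 8 > 0, so this is a local minimum.
f(-3/4) = (-2)·e^(-3/2) ≈ -0.4463.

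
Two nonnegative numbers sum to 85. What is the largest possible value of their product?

7225/4

With x + y = 85, the product is P(x) = x(85 − x).
P'(x) = 85 − 2x = 0 gives x = 85/2; P'' = −2 < 0, so this is the maximum.
P = 85/2·85/2 = 7225/4.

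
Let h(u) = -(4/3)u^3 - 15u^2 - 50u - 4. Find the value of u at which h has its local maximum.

-5/2

Critical points: h'(u) = -4u^2 - 30u - 50 vanishes at u = -5, -5/2.
h''(u) = -8u - 30. h''(-5) = 10 > 0 ⇒ local minimum; h''(-5/2) = -10 < 0 ⇒ local maximum.
The local maximum is h(-5/2) = 577/12.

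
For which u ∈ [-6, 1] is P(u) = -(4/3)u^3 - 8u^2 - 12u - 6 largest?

P'(u) = -4u^2 - 16u - 12, which vanishes at u = -3 and u = -1.
Compare values at every candidate in [-6, 1]: P(-6) = 66; P(-3) = -6; P(-1) = -2/3; P(1) = -82/3.
Hence the absolute maximum is 66 at u = -6.

-6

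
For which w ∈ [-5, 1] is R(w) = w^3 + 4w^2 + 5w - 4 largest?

The derivative is 3w^2 + 8w + 5, which vanishes at w = -5/3 and w = -1.
Compare values at every candidate in [-5, 1]: R(-5) = -54; R(-5/3) = -158/27; R(-1) = -6; R(1) = 6.
Hence the absolute maximum is 6 at w = 1.

1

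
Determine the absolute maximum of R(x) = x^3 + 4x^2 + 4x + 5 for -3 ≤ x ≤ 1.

14

Differentiating, R'(x) = 3x^2 + 8x + 4; which vanishes at x = -2 and x = -2/3.
Evaluating at the critical points and endpoints: R(-3) = 2; R(-2) = 5; R(-2/3) = 103/27; R(1) = 14.
Hence the absolute maximum is 14 at x = 1.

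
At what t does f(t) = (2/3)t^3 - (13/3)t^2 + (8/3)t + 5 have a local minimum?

f'(t) = 2t^2 - (26/3)t + 8/3. Setting f'(t) = 0 gives t ∈ {1/3, 4}.
Second-derivative test with f''(t) = 4t - 26/3: f''(1/3) = -22/3 < 0 ⇒ local maximum; f''(4) = 22/3 > 0 ⇒ local minimum.
The local minimum is f(4) = -11.

4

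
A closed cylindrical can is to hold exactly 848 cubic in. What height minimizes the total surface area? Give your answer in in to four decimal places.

10.2589

With radius r and height h, πr²h = 848 so h = 848/(πr²), and S(r) = 2πr² + 2πrh = 2πr² + 2·848/r.
S'(r) = 4πr − 2·848/r² = 0 ⇒ r³ = 848/(2π), so r ≈ 5.1295 and h = 2r ≈ 10.2589.
S''(r) = 4π + 4·848/r³ > 0, so this is the minimum; S ≈ 495.9582.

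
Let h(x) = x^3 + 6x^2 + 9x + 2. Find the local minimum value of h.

-2

h'(x) = 3x^2 + 12x + 9. Setting h'(x) = 0 gives x ∈ {-3, -1}.
Second-derivative test with h''(x) = 6x + 12: h''(-3) = -6 < 0 ⇒ local maximum; h''(-1) = 6 > 0 ⇒ local minimum.
So the local minimum value is h(-1) = -2.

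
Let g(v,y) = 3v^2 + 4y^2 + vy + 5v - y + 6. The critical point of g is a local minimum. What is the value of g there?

∂g/∂v = 6v + y + 5 = 0 and ∂g/∂y = v + 8y - 1 = 0, so (v, y) = (-41/47, 11/47).
The Hessian has g_{vv} = 6, g_{yy} = 8, g_{vy} = 1, giving D = 47 > 0 with g_{vv} > 0, so the point is a local minimum.
g(-41/47, 11/47) = 174/47.

174/47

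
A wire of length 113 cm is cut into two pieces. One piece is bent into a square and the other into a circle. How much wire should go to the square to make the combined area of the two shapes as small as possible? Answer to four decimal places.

63.2912

Let x be the length used for the square. Square side x/4; circle radius (113−x)/(2π).
A(x) = (x/4)² + π·((113−x)/(2π))² = x²/16 + (113−x)²/(4π) for 0 ≤ x ≤ 113. A'(x) = x/8 − (113−x)/(2π) = 0 gives x = 4·113/(π+4) ≈ 63.2912.
A'' = 1/8 + 1/(2π) > 0, so this gives the minimum combined area; x ≈ 63.2912 cm to the square.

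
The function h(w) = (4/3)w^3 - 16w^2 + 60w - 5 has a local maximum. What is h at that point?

Critical points: h'(w) = 4w^2 - 32w + 60 vanishes at w = 3, 5.
Second-derivative test with h''(w) = 8w - 32: h''(3) = -8 < 0 ⇒ local maximum; h''(5) = 8 > 0 ⇒ local minimum.
The local maximum is h(3) = 67.

67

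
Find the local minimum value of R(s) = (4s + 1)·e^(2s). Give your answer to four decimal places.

-0.4463

Differentiating with the product rule gives R'(s) = (8s + 6)·e^(2s). Since e^(2s) > 0, the only critical point is s = -3/4.
R''(-3/4) has the same sign as 8 > 0, so this is a local minimum.
R(-3/4) = (-2)·e^(-3/2) ≈ -0.4463.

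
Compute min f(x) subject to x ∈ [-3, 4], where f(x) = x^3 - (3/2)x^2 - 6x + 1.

-43/2

The derivative is 3x^2 - 3x - 6, which vanishes at x = -1 and x = 2.
Compare values at every candidate in [-3, 4]: f(-3) = -43/2, f(-1) = 9/2, f(2) = -9, f(4) = 17.
The minimum over the interval is -43/2, attained at x = -3.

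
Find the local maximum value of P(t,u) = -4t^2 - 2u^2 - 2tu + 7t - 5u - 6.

∂P/∂t = -8t - 2u + 7 = 0 and ∂P/∂u = -2t - 4u - 5 = 0, so (t, u) = (19/14, -27/14).
The Hessian has P_{tt} = -8, P_{uu} = -4, P_{tu} = -2, giving D = 28 > 0 with P_{tt} < 0, so the point is a local maximum.
P(19/14, -27/14) = 25/7.

25/7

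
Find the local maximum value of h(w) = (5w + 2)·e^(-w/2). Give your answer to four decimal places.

4.4933

Differentiating with the product rule gives h'(w) = (-(5/2)w + 4)·e^(-w/2). Since e^(-w/2) > 0, the only critical point is w = 8/5.
h''(8/5) has the same sign as -5/2 < 0, so this is a local maximum.
h(8/5) = (10)·e^(-4/5) ≈ 4.4933.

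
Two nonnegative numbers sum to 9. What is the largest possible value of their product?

With x + y = 9, the product is P(x) = x(9 − x).
P'(x) = 9 − 2x = 0 gives x = 9/2; P'' = −2 < 0, so this is the maximum.
P = 9/2·9/2 = 81/4.

81/4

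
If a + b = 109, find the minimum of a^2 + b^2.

With a + b = 109, a^2 + b^2 = a^2 + (109 − a)^2.
The derivative 2a − 2(109 − a) = 4a − 218 vanishes at a = 109/2; second derivative 4 > 0, a minimum.
The minimum is 2·(109/2)^2 = 11881/2.

11881/2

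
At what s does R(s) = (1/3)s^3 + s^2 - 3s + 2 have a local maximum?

-3

R'(s) = s^2 + 2s - 3 = 0 at s = -3, 1.
Since R''(s) = 2s + 2, we get R''(-3) = -4 < 0 ⇒ local maximum; R''(1) = 4 > 0 ⇒ local minimum.
The local maximum is R(-3) = 11.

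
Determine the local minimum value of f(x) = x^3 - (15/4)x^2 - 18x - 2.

-70

f'(x) = 3x^2 - (15/2)x - 18. Setting f'(x) = 0 gives x ∈ {-3/2, 4}.
Second-derivative test with f''(x) = 6x - 15/2: f''(-3/2) = -33/2 < 0 ⇒ local maximum; f''(4) = 33/2 > 0 ⇒ local minimum.
So the local minimum value is f(4) = -70.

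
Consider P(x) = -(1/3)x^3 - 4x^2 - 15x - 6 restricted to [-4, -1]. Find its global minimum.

The derivative is -x^2 - 8x - 15, whose only zero in [-4, -1] is x = -3.
Evaluating at the critical points and endpoints: P(-4) = 34/3,  P(-3) = 12,  P(-1) = 16/3.
So the minimum is P(-1) = 16/3.

16/3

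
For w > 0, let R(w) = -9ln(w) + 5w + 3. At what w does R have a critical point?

9/5

R'(w) = -9/w + 5 = 0 gives w = 9/5.
R''(w) = 9/w², which is positive for w > 0, so this is a local minimum.
R(9/5) = -9·ln(9/5) + 9 + 3 ≈ 6.7099.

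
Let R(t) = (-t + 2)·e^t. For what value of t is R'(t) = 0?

1

By the product rule, R'(t) = (-t + 1)·e^t. Since e^t > 0, the only critical point is t = 1.
R''(1) has the same sign as -1 < 0, so this is a local maximum.
R(1) = (1)·e^(1) ≈ 2.7183.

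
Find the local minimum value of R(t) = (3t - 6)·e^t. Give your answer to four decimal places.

-8.1548

R'(t) = 3·e^t + (3t - 6)·1·e^t = (3t - 3)·e^t. Since e^t > 0, the only critical point is t = 1.
R''(1) has the same sign as 3 > 0, so this is a local minimum.
R(1) = (-3)·e^(1) ≈ -8.1548.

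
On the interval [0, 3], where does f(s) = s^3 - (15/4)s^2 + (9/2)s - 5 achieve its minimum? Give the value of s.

Differentiating, f'(s) = 3s^2 - (15/2)s + 9/2; which vanishes at s = 1 and s = 3/2.
Compare values at every candidate in [0, 3]: f(0) = -5; f(1) = -13/4; f(3/2) = -53/16; f(3) = 7/4.
Hence the absolute minimum is -5 at s = 0.

0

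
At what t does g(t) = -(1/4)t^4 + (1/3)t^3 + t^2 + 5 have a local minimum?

0

g'(t) = -t^3 + t^2 + 2t. Setting g'(t) = 0 gives t ∈ {-1, 0, 2}.
g''(t) = -3t^2 + 2t + 2. g''(-1) = -3 < 0 ⇒ local maximum; g''(0) = 2 > 0 ⇒ local minimum; g''(2) = -6 < 0 ⇒ local maximum.
Thus g has its local minimum at t = 0, with value 5.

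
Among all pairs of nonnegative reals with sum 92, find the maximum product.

With x + y = 92, the product is P(x) = x(92 − x).
P'(x) = 92 − 2x = 0 gives x = 46; P'' = −2 < 0, so this is the maximum.
P = 46·46 = 2116.

2116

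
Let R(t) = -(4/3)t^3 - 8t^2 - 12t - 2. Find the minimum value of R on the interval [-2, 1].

-70/3

R'(t) = -4t^2 - 16t - 12, whose only zero in [-2, 1] is t = -1.
Candidates: R(-2) = 2/3, R(-1) = 10/3, R(1) = -70/3.
So the minimum is R(1) = -70/3.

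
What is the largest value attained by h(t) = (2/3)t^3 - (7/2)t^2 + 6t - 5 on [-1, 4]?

Differentiating, h'(t) = 2t^2 - 7t + 6; which vanishes at t = 3/2 and t = 2.
Candidates: h(-1) = -91/6, h(3/2) = -13/8, h(2) = -5/3, h(4) = 17/3.
So the maximum is h(4) = 17/3.

17/3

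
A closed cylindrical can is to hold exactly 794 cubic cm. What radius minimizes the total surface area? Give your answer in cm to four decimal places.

5.0182

With radius r and height h, πr²h = 794 so h = 794/(πr²), and S(r) = 2πr² + 2πrh = 2πr² + 2·794/r.
S'(r) = 4πr − 2·794/r² = 0 ⇒ r³ = 794/(2π), so r ≈ 5.0182 and h = 2r ≈ 10.0364.
S''(r) = 4π + 4·794/r³ > 0, so this is the minimum; S ≈ 474.6734.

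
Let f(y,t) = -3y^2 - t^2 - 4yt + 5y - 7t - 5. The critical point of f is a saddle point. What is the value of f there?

∂f/∂y = -6y - 4t + 5 = 0 and ∂f/∂t = -4y - 2t - 7 = 0, so (y, t) = (-19/2, 31/2).
The Hessian has f_{yy} = -6, f_{tt} = -2, f_{yt} = -4, giving D = -4 < 0, so the point is a saddle point.
f(-19/2, 31/2) = -83.

-83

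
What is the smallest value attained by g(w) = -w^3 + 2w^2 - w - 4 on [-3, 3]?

The derivative is -3w^2 + 4w - 1, which vanishes at w = 1/3 and w = 1.
Candidates: g(-3) = 44,  g(1/3) = -112/27,  g(1) = -4,  g(3) = -16.
The minimum over the interval is -16, attained at w = 3.

-16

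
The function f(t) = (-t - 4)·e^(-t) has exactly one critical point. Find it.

-3

By the product rule, f'(t) = (t + 3)·e^(-t). Since e^(-t) > 0, the only critical point is t = -3.
f''(-3) has the same sign as 1 > 0, so this is a local minimum.
f(-3) = (-1)·e^(3) ≈ -20.0855.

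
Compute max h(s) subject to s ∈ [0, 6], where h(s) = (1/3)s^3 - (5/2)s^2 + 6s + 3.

h'(s) = s^2 - 5s + 6, which vanishes at s = 2 and s = 3.
Compare values at every candidate in [0, 6]: h(0) = 3,  h(2) = 23/3,  h(3) = 15/2,  h(6) = 21.
Hence the absolute maximum is 21 at s = 6.

21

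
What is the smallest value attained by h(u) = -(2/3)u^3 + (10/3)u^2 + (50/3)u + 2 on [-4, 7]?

h'(u) = -2u^2 + (20/3)u + 50/3, which vanishes at u = -5/3 and u = 5.
Evaluating at the critical points and endpoints: h(-4) = 94/3,  h(-5/3) = -1088/81,  h(5) = 256/3,  h(7) = 160/3.
The minimum over the interval is -1088/81, attained at u = -5/3.

-1088/81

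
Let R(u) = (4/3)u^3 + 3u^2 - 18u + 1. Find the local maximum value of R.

R'(u) = 4u^2 + 6u - 18 = 0 at u = -3, 3/2.
Since R''(u) = 8u + 6, we get R''(-3) = -18 < 0 ⇒ local maximum; R''(3/2) = 18 > 0 ⇒ local minimum.
The local maximum is R(-3) = 46.

46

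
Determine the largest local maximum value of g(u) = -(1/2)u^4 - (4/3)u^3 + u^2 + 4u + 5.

49/6

g'(u) = -2u^3 - 4u^2 + 2u + 4. Setting g'(u) = 0 gives u ∈ {-2, -1, 1}.
Since g''(u) = -6u^2 - 8u + 2, we get g''(-2) = -6 < 0 ⇒ local maximum; g''(-1) = 4 > 0 ⇒ local minimum; g''(1) = -12 < 0 ⇒ local maximum.
So the largest local maximum value is g(1) = 49/6.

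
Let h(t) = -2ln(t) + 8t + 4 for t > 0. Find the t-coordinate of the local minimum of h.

1/4

h'(t) = -2/t + 8 = 0 gives t = 1/4.
h''(t) = 2/t², which is positive for t > 0, so this is a local minimum.
h(1/4) = -2·ln(1/4) + 2 + 4 ≈ 8.7726.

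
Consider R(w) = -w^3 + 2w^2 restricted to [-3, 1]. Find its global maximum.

R'(w) = -3w^2 + 4w, whose only zero in [-3, 1] is w = 0.
Compare values at every candidate in [-3, 1]: R(-3) = 45,  R(0) = 0,  R(1) = 1.
The maximum over the interval is 45, attained at w = -3.

45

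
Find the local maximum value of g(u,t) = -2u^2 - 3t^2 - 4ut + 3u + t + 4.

49/8

∂g/∂u = -4u - 4t + 3 = 0 and ∂g/∂t = -4u - 6t + 1 = 0, so (u, t) = (7/4, -1).
The Hessian has g_{uu} = -4, g_{tt} = -6, g_{ut} = -4, giving D = 8 > 0 with g_{uu} < 0, so the point is a local maximum.
g(7/4, -1) = 49/8.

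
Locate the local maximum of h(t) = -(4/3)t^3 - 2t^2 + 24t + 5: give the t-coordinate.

2

h'(t) = -4t^2 - 4t + 24 = 0 at t = -3, 2.
Since h''(t) = -8t - 4, we get h''(-3) = 20 > 0 ⇒ local minimum; h''(2) = -20 < 0 ⇒ local maximum.
Thus h has its local maximum at t = 2, with value 103/3.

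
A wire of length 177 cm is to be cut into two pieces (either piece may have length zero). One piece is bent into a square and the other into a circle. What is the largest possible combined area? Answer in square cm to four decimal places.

Let x be the length used for the square. Square side x/4; circle radius (177−x)/(2π).
A(x) = (x/4)² + π·((177−x)/(2π))² = x²/16 + (177−x)²/(4π) for 0 ≤ x ≤ 177. A'(x) = x/8 − (177−x)/(2π) = 0 gives x = 4·177/(π+4) ≈ 99.1376.
A'' > 0, so the interior critical point is a minimum; the maximum is at an endpoint. A(0) = 2493.0826 and A(177) = 1958.0625, so the largest area is 2493.0826.

2493.0826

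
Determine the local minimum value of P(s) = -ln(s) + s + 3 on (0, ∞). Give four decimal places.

P'(s) = -1/s + 1 = 0 gives s = 1.
P''(s) = 1/s², which is positive for s > 0, so this is a local minimum.
P(1) = -1·ln(1) + 1 + 3 ≈ 4.0000.

4.0000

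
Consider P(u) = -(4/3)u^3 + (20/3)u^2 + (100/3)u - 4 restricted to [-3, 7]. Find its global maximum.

488/3

The derivative is -4u^2 + (40/3)u + 100/3, which vanishes at u = -5/3 and u = 5.
Candidates: P(-3) = -8,  P(-5/3) = -2824/81,  P(5) = 488/3,  P(7) = 296/3.
Hence the absolute maximum is 488/3 at u = 5.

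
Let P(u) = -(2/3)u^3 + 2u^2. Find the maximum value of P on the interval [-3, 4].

The derivative is -2u^2 + 4u, which vanishes at u = 0 and u = 2.
Candidates: P(-3) = 36; P(0) = 0; P(2) = 8/3; P(4) = -32/3.
Hence the absolute maximum is 36 at u = -3.

36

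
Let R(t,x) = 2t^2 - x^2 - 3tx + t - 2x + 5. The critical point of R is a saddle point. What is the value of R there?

86/17

∂R/∂t = 4t - 3x + 1 = 0 and ∂R/∂x = -3t - 2x - 2 = 0, so (t, x) = (-8/17, -5/17).
The Hessian has R_{tt} = 4, R_{xx} = -2, R_{tx} = -3, giving D = -17 < 0, so the point is a saddle point.
R(-8/17, -5/17) = 86/17.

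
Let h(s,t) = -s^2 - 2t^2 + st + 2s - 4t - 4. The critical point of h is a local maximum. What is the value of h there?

-12/7

∂h/∂s = -2s + t + 2 = 0 and ∂h/∂t = s - 4t - 4 = 0, so (s, t) = (4/7, -6/7).
The Hessian has h_{ss} = -2, h_{tt} = -4, h_{st} = 1, giving D = 7 > 0 with h_{ss} < 0, so the point is a local maximum.
h(4/7, -6/7) = -12/7.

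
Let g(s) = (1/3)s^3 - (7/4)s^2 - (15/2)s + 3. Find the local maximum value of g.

147/16

g'(s) = s^2 - (7/2)s - 15/2 = 0 at s = -3/2, 5.
g''(s) = 2s - 7/2. g''(-3/2) = -13/2 < 0 ⇒ local maximum; g''(5) = 13/2 > 0 ⇒ local minimum.
Thus g has its local maximum at s = -3/2, with value 147/16.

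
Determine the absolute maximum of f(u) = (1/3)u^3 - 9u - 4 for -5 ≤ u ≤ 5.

The derivative is u^2 - 9, which vanishes at u = -3 and u = 3.
Compare values at every candidate in [-5, 5]: f(-5) = -2/3, f(-3) = 14, f(3) = -22, f(5) = -22/3.
So the maximum is f(-3) = 14.

14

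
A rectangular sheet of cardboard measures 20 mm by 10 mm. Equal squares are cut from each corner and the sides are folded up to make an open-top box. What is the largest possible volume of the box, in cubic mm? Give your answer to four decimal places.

192.4501

With cut size x, the volume is V(x) = x(20 − 2x)(10 − 2x) for 0 < x < 5.
V'(x) = 12x^2 − 120x + 200. Setting V'(x) = 0 gives x ≈ 2.1132 (the root in (0, 5)).
V''(x) = 24x − 120 is negative there, so this is the maximum; V ≈ 192.4501.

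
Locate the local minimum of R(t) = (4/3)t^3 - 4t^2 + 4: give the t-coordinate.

2

Critical points: R'(t) = 4t^2 - 8t vanishes at t = 0, 2.
R''(t) = 8t - 8. R''(0) = -8 < 0 ⇒ local maximum; R''(2) = 8 > 0 ⇒ local minimum.
So the local minimum value is R(2) = -4/3.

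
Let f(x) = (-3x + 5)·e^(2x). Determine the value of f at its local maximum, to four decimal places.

15.4684

Differentiating with the product rule gives f'(x) = (-6x + 7)·e^(2x). Since e^(2x) > 0, the only critical point is x = 7/6.
f''(7/6) has the same sign as -6 < 0, so this is a local maximum.
f(7/6) = (3/2)·e^(7/3) ≈ 15.4684.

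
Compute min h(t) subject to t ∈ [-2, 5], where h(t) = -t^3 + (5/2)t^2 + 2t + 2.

Differentiating, h'(t) = -3t^2 + 5t + 2; which vanishes at t = -1/3 and t = 2.
Candidates: h(-2) = 16; h(-1/3) = 89/54; h(2) = 8; h(5) = -101/2.
So the minimum is h(5) = -101/2.

-101/2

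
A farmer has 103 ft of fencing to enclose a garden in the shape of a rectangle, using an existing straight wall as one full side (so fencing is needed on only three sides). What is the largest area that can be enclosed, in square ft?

Let the sides perpendicular to the wall have length x and the parallel side y, so 2x + y = 103 and the area is A = xy = x(103 − 2x).
A'(x) = 103 − 4x = 0 gives x = 103/4, and A''(x) = −4 < 0 confirms a maximum.
Then y = 103 − 2·103/4 = 103/2 and A = 10609/8.

10609/8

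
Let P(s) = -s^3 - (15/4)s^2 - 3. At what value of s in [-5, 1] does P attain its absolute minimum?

Differentiating, P'(s) = -3s^2 - (15/2)s; which vanishes at s = -5/2 and s = 0.
Candidates: P(-5) = 113/4; P(-5/2) = -173/16; P(0) = -3; P(1) = -31/4.
Hence the absolute minimum is -173/16 at s = -5/2.

-5/2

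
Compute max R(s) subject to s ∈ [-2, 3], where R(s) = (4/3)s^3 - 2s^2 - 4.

The derivative is 4s^2 - 4s, which vanishes at s = 0 and s = 1.
Evaluating at the critical points and endpoints: R(-2) = -68/3, R(0) = -4, R(1) = -14/3, R(3) = 14.
Hence the absolute maximum is 14 at s = 3.

14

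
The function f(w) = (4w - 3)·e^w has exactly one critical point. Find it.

-1/4

Differentiating with the product rule gives f'(w) = (4w + 1)·e^w. Since e^w > 0, the only critical point is w = -1/4.
f''(-1/4) has the same sign as 4 > 0, so this is a local minimum.
f(-1/4) = (-4)·e^(-1/4) ≈ -3.1152.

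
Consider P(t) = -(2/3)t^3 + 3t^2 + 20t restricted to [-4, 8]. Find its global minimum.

P'(t) = -2t^2 + 6t + 20, which vanishes at t = -2 and t = 5.
Compare values at every candidate in [-4, 8]: P(-4) = 32/3; P(-2) = -68/3; P(5) = 275/3; P(8) = 32/3.
So the minimum is P(-2) = -68/3.

-68/3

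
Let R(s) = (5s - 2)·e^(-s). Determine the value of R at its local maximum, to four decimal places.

By the product rule, R'(s) = (-5s + 7)·e^(-s). Since e^(-s) > 0, the only critical point is s = 7/5.
R''(7/5) has the same sign as -5 < 0, so this is a local maximum.
R(7/5) = (5)·e^(-7/5) ≈ 1.2330.

1.2330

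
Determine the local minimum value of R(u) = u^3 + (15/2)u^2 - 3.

-3

R'(u) = 3u^2 + 15u. Setting R'(u) = 0 gives u ∈ {-5, 0}.
R''(u) = 6u + 15. R''(-5) = -15 < 0 ⇒ local maximum; R''(0) = 15 > 0 ⇒ local minimum.
So the local minimum value is R(0) = -3.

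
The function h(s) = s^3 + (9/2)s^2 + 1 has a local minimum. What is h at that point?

1

h'(s) = 3s^2 + 9s = 0 at s = -3, 0.
Since h''(s) = 6s + 9, we get h''(-3) = -9 < 0 ⇒ local maximum; h''(0) = 9 > 0 ⇒ local minimum.
Thus h has its local minimum at s = 0, with value 1.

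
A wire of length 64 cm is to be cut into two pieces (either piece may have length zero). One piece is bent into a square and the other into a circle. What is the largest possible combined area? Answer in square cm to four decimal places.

325.9493

Let x be the length used for the square. Square side x/4; circle radius (64−x)/(2π).
A(x) = (x/4)² + π·((64−x)/(2π))² = x²/16 + (64−x)²/(4π) for 0 ≤ x ≤ 64. A'(x) = x/8 − (64−x)/(2π) = 0 gives x = 4·64/(π+4) ≈ 35.8463.
A'' > 0, so the interior critical point is a minimum; the maximum is at an endpoint. A(0) = 325.9493 and A(64) = 256.0000, so the largest area is 325.9493.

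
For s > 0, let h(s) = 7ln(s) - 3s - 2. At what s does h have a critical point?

7/3

h'(s) = 7/s − 3 = 0 gives s = 7/3.
h''(s) = -7/s², which is negative for s > 0, so this is a local maximum.
h(7/3) = 7·ln(7/3) - 7 - 2 ≈ -3.0689.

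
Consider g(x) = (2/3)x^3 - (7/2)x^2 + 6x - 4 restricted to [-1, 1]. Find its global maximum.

-5/6

The derivative is 2x^2 - 7x + 6, which has no zeros in [-1, 1].
Candidates: g(-1) = -85/6, g(1) = -5/6.
So the maximum is g(1) = -5/6.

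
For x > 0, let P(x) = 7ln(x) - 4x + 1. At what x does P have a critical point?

P'(x) = 7/x − 4 = 0 gives x = 7/4.
P''(x) = -7/x², which is negative for x > 0, so this is a local maximum.
P(7/4) = 7·ln(7/4) - 7 + 1 ≈ -2.0827.

7/4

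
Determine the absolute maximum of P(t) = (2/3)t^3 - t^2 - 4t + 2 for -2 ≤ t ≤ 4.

38/3

Differentiating, P'(t) = 2t^2 - 2t - 4; which vanishes at t = -1 and t = 2.
Evaluating at the critical points and endpoints: P(-2) = 2/3,  P(-1) = 13/3,  P(2) = -14/3,  P(4) = 38/3.
So the maximum is P(4) = 38/3.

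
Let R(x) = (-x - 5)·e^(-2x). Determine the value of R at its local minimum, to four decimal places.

-4051.5420

By the product rule, R'(x) = (2x + 9)·e^(-2x). Since e^(-2x) > 0, the only critical point is x = -9/2.
R''(-9/2) has the same sign as 2 > 0, so this is a local minimum.
R(-9/2) = (-1/2)·e^(9) ≈ -4051.5420.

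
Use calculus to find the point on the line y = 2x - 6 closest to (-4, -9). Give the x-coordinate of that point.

Minimize D(x)^2 = (x + 4)^2 + (2x + 3)^2.
d/dx[D^2] = 2(x + 4) + 2·2·(2x + 3) = 0 ⇒ x = -2.
Then y = -10 and the distance is √(5) ≈ 2.2361.

-2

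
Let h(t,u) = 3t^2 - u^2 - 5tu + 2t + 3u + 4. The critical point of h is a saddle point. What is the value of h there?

201/37

∂h/∂t = 6t - 5u + 2 = 0 and ∂h/∂u = -5t - 2u + 3 = 0, so (t, u) = (11/37, 28/37).
The Hessian has h_{tt} = 6, h_{uu} = -2, h_{tu} = -5, giving D = -37 < 0, so the point is a saddle point.
h(11/37, 28/37) = 201/37.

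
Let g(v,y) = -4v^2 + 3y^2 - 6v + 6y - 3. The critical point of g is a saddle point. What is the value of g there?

-15/4

∂g/∂v = -8v - 6 = 0 and ∂g/∂y = 6y + 6 = 0, so (v, y) = (-3/4, -1).
The Hessian has g_{vv} = -8, g_{yy} = 6, g_{vy} = 0, giving D = -48 < 0, so the point is a saddle point.
g(-3/4, -1) = -15/4.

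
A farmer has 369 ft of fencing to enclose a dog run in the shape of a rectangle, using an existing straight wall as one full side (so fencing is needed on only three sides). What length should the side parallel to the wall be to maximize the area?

369/2

Let the sides perpendicular to the wall have length x and the parallel side y, so 2x + y = 369 and the area is A = xy = x(369 − 2x).
A'(x) = 369 − 4x = 0 gives x = 369/4, and A''(x) = −4 < 0 confirms a maximum.
Then y = 369 − 2·369/4 = 369/2 and A = 136161/8.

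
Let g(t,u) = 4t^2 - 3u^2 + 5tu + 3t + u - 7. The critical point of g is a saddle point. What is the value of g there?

-549/73

∂g/∂t = 8t + 5u + 3 = 0 and ∂g/∂u = 5t - 6u + 1 = 0, so (t, u) = (-23/73, -7/73).
The Hessian has g_{tt} = 8, g_{uu} = -6, g_{tu} = 5, giving D = -73 < 0, so the point is a saddle point.
g(-23/73, -7/73) = -549/73.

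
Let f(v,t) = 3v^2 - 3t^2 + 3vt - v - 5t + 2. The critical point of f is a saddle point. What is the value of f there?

∂f/∂v = 6v + 3t - 1 = 0 and ∂f/∂t = 3v - 6t - 5 = 0, so (v, t) = (7/15, -3/5).
The Hessian has f_{vv} = 6, f_{tt} = -6, f_{vt} = 3, giving D = -45 < 0, so the point is a saddle point.
f(7/15, -3/5) = 49/15.

49/15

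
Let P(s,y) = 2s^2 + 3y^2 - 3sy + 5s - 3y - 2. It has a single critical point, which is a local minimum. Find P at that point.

-26/5

∂P/∂s = 4s - 3y + 5 = 0 and ∂P/∂y = -3s + 6y - 3 = 0, so (s, y) = (-7/5, -1/5).
The Hessian has P_{ss} = 4, P_{yy} = 6, P_{sy} = -3, giving D = 15 > 0 with P_{ss} > 0, so the point is a local minimum.
P(-7/5, -1/5) = -26/5.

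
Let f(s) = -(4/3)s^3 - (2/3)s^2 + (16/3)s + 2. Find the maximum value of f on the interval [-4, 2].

f'(s) = -4s^2 - (4/3)s + 16/3, which vanishes at s = -4/3 and s = 1.
Candidates: f(-4) = 166/3,  f(-4/3) = -254/81,  f(1) = 16/3,  f(2) = -2/3.
Hence the absolute maximum is 166/3 at s = -4.

166/3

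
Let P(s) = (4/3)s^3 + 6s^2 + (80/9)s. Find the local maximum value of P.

-350/81

P'(s) = 4s^2 + 12s + 80/9. Setting P'(s) = 0 gives s ∈ {-5/3, -4/3}.
Since P''(s) = 8s + 12, we get P''(-5/3) = -4/3 < 0 ⇒ local maximum; P''(-4/3) = 4/3 > 0 ⇒ local minimum.
So the local maximum value is P(-5/3) = -350/81.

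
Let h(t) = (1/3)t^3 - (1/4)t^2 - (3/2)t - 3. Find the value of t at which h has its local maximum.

-1

Critical points: h'(t) = t^2 - (1/2)t - 3/2 vanishes at t = -1, 3/2.
h''(t) = 2t - 1/2. h''(-1) = -5/2 < 0 ⇒ local maximum; h''(3/2) = 5/2 > 0 ⇒ local minimum.
The local maximum is h(-1) = -25/12.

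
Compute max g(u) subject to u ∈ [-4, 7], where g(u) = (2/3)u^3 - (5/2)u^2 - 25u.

875/24

The derivative is 2u^2 - 5u - 25, which vanishes at u = -5/2 and u = 5.
Compare values at every candidate in [-4, 7]: g(-4) = 52/3,  g(-5/2) = 875/24,  g(5) = -625/6,  g(7) = -413/6.
Hence the absolute maximum is 875/24 at u = -5/2.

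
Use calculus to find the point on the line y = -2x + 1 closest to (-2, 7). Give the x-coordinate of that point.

-14/5

Minimize D(x)^2 = (x + 2)^2 + (-2x - 6)^2.
d/dx[D^2] = 2(x + 2) + 2·(-2)·(-2x - 6) = 0 ⇒ x = -14/5.
Then y = 33/5 and the distance is √(4/5) ≈ 0.8944.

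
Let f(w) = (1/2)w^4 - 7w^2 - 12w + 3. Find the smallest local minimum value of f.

f'(w) = 2w^3 - 14w - 12. Setting f'(w) = 0 gives w ∈ {-2, -1, 3}.
Second-derivative test with f''(w) = 6w^2 - 14: f''(-2) = 10 > 0 ⇒ local minimum; f''(-1) = -8 < 0 ⇒ local maximum; f''(3) = 40 > 0 ⇒ local minimum.
So the smallest local minimum value is f(3) = -111/2.

-111/2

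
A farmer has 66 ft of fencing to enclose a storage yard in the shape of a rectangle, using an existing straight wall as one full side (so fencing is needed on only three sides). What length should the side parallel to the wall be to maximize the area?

33

Let the sides perpendicular to the wall have length x and the parallel side y, so 2x + y = 66 and the area is A = xy = x(66 − 2x).
A'(x) = 66 − 4x = 0 gives x = 33/2, and A''(x) = −4 < 0 confirms a maximum.
Then y = 66 − 2·33/2 = 33 and A = 1089/2.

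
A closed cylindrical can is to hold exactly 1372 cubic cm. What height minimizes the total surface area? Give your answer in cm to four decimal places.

12.0436

With radius r and height h, πr²h = 1372 so h = 1372/(πr²), and S(r) = 2πr² + 2πrh = 2πr² + 2·1372/r.
S'(r) = 4πr − 2·1372/r² = 0 ⇒ r³ = 1372/(2π), so r ≈ 6.0218 and h = 2r ≈ 12.0436.
S''(r) = 4π + 4·1372/r³ > 0, so this is the minimum; S ≈ 683.5190.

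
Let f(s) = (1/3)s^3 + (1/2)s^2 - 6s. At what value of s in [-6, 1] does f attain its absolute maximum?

Differentiating, f'(s) = s^2 + s - 6; whose only zero in [-6, 1] is s = -3.
Candidates: f(-6) = -18; f(-3) = 27/2; f(1) = -31/6.
So the maximum is f(-3) = 27/2.

-3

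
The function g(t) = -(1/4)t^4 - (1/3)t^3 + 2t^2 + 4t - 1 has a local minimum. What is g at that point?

Critical points: g'(t) = -t^3 - t^2 + 4t + 4 vanishes at t = -2, -1, 2.
g''(t) = -3t^2 - 2t + 4. g''(-2) = -4 < 0 ⇒ local maximum; g''(-1) = 3 > 0 ⇒ local minimum; g''(2) = -12 < 0 ⇒ local maximum.
The local minimum is g(-1) = -35/12.

-35/12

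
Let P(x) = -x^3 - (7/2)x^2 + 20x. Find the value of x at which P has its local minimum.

-4

Critical points: P'(x) = -3x^2 - 7x + 20 vanishes at x = -4, 5/3.
P''(x) = -6x - 7. P''(-4) = 17 > 0 ⇒ local minimum; P''(5/3) = -17 < 0 ⇒ local maximum.
Thus P has its local minimum at x = -4, with value -72.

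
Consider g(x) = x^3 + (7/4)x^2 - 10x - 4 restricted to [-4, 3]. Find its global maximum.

Differentiating, g'(x) = 3x^2 + (7/2)x - 10; which vanishes at x = -5/2 and x = 4/3.
Compare values at every candidate in [-4, 3]: g(-4) = 0, g(-5/2) = 261/16, g(4/3) = -320/27, g(3) = 35/4.
The maximum over the interval is 261/16, attained at x = -5/2.

261/16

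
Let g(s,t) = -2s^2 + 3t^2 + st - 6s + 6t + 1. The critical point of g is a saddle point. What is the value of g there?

∂g/∂s = -4s + t - 6 = 0 and ∂g/∂t = s + 6t + 6 = 0, so (s, t) = (-42/25, -18/25).
The Hessian has g_{ss} = -4, g_{tt} = 6, g_{st} = 1, giving D = -25 < 0, so the point is a saddle point.
g(-42/25, -18/25) = 97/25.

97/25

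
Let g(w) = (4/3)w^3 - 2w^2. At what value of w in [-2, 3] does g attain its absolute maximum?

3

g'(w) = 4w^2 - 4w, which vanishes at w = 0 and w = 1.
Candidates: g(-2) = -56/3; g(0) = 0; g(1) = -2/3; g(3) = 18.
The maximum over the interval is 18, attained at w = 3.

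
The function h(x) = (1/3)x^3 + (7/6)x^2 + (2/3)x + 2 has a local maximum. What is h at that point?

8/3

Critical points: h'(x) = x^2 + (7/3)x + 2/3 vanishes at x = -2, -1/3.
Second-derivative test with h''(x) = 2x + 7/3: h''(-2) = -5/3 < 0 ⇒ local maximum; h''(-1/3) = 5/3 > 0 ⇒ local minimum.
The local maximum is h(-2) = 8/3.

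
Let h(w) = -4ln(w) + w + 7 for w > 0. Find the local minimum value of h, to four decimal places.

5.4548

h'(w) = -4/w + 1 = 0 gives w = 4.
h''(w) = 4/w², which is positive for w > 0, so this is a local minimum.
h(4) = -4·ln(4) + 4 + 7 ≈ 5.4548.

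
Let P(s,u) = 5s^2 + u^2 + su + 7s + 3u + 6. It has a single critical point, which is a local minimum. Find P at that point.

∂P/∂s = 10s + u + 7 = 0 and ∂P/∂u = s + 2u + 3 = 0, so (s, u) = (-11/19, -23/19).
The Hessian has P_{ss} = 10, P_{uu} = 2, P_{su} = 1, giving D = 19 > 0 with P_{ss} > 0, so the point is a local minimum.
P(-11/19, -23/19) = 41/19.

41/19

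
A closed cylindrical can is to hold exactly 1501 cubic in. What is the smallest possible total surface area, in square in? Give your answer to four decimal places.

With radius r and height h, πr²h = 1501 so h = 1501/(πr²), and S(r) = 2πr² + 2πrh = 2πr² + 2·1501/r.
S'(r) = 4πr − 2·1501/r² = 0 ⇒ r³ = 1501/(2π), so r ≈ 6.2049 and h = 2r ≈ 12.4098.
S''(r) = 4π + 4·1501/r³ > 0, so this is the minimum; S ≈ 725.7187.

725.7187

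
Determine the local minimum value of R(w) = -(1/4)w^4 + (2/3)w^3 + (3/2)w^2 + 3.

R'(w) = -w^3 + 2w^2 + 3w = 0 at w = -1, 0, 3.
R''(w) = -3w^2 + 4w + 3. R''(-1) = -4 < 0 ⇒ local maximum; R''(0) = 3 > 0 ⇒ local minimum; R''(3) = -12 < 0 ⇒ local maximum.
Thus R has its local minimum at w = 0, with value 3.

3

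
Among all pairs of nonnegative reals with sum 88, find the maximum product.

With x + y = 88, the product is P(x) = x(88 − x).
P'(x) = 88 − 2x = 0 gives x = 44; P'' = −2 < 0, so this is the maximum.
P = 44·44 = 1936.

1936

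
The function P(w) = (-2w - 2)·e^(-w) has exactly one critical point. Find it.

P'(w) = (-2)·e^(-w) + (-2w - 2)·(-1)·e^(-w) = (2w)·e^(-w). Since e^(-w) > 0, the only critical point is w = 0.
P''(0) has the same sign as 2 > 0, so this is a local minimum.
P(0) = (-2)·e^(0) ≈ -2.0000.

0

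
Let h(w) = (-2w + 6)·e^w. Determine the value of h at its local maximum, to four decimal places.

By the product rule, h'(w) = (-2w + 4)·e^w. Since e^w > 0, the only critical point is w = 2.
h''(2) has the same sign as -2 < 0, so this is a local maximum.
h(2) = (2)·e^(2) ≈ 14.7781.

14.7781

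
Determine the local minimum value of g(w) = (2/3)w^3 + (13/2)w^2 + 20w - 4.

g'(w) = 2w^2 + 13w + 20 = 0 at w = -4, -5/2.
Since g''(w) = 4w + 13, we get g''(-4) = -3 < 0 ⇒ local maximum; g''(-5/2) = 3 > 0 ⇒ local minimum.
So the local minimum value is g(-5/2) = -571/24.

-571/24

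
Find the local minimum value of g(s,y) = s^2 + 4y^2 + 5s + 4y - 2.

∂g/∂s = 2s + 5 = 0 and ∂g/∂y = 8y + 4 = 0, so (s, y) = (-5/2, -1/2).
The Hessian has g_{ss} = 2, g_{yy} = 8, g_{sy} = 0, giving D = 16 > 0 with g_{ss} > 0, so the point is a local minimum.
g(-5/2, -1/2) = -37/4.

-37/4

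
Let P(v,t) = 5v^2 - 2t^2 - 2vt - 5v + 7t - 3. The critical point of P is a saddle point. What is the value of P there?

∂P/∂v = 10v - 2t - 5 = 0 and ∂P/∂t = -2v - 4t + 7 = 0, so (v, t) = (17/22, 15/11).
The Hessian has P_{vv} = 10, P_{tt} = -4, P_{vt} = -2, giving D = -44 < 0, so the point is a saddle point.
P(17/22, 15/11) = -7/44.

-7/44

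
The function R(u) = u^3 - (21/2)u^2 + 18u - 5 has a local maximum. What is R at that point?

Critical points: R'(u) = 3u^2 - 21u + 18 vanishes at u = 1, 6.
Second-derivative test with R''(u) = 6u - 21: R''(1) = -15 < 0 ⇒ local maximum; R''(6) = 15 > 0 ⇒ local minimum.
Thus R has its local maximum at u = 1, with value 7/2.

7/2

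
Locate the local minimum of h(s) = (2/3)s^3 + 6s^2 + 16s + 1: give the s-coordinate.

h'(s) = 2s^2 + 12s + 16 = 0 at s = -4, -2.
h''(s) = 4s + 12. h''(-4) = -4 < 0 ⇒ local maximum; h''(-2) = 4 > 0 ⇒ local minimum.
Thus h has its local minimum at s = -2, with value -37/3.

-2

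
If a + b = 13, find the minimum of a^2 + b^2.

With a + b = 13, a^2 + b^2 = a^2 + (13 − a)^2.
The derivative 2a − 2(13 − a) = 4a − 26 vanishes at a = 13/2; second derivative 4 > 0, a minimum.
The minimum is 2·(13/2)^2 = 169/2.

169/2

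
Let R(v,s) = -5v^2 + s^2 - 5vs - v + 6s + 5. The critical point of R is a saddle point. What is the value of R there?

∂R/∂v = -10v - 5s - 1 = 0 and ∂R/∂s = -5v + 2s + 6 = 0, so (v, s) = (28/45, -13/9).
The Hessian has R_{vv} = -10, R_{ss} = 2, R_{vs} = -5, giving D = -45 < 0, so the point is a saddle point.
R(28/45, -13/9) = 16/45.

16/45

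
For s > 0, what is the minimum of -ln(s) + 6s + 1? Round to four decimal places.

3.7918

h'(s) = -1/s + 6 = 0 gives s = 1/6.
h''(s) = 1/s², which is positive for s > 0, so this is a local minimum.
h(1/6) = -1·ln(1/6) + 1 + 1 ≈ 3.7918.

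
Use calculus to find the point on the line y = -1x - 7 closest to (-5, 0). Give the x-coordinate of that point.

-6

Minimize D(x)^2 = (x + 5)^2 + (-x - 7)^2.
d/dx[D^2] = 2(x + 5) + 2·(-1)·(-x - 7) = 0 ⇒ x = -6.
Then y = -1 and the distance is √(2) ≈ 1.4142.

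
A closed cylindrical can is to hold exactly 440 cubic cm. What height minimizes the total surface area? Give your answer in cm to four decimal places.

With radius r and height h, πr²h = 440 so h = 440/(πr²), and S(r) = 2πr² + 2πrh = 2πr² + 2·440/r.
S'(r) = 4πr − 2·440/r² = 0 ⇒ r³ = 440/(2π), so r ≈ 4.1218 and h = 2r ≈ 8.2437.
S''(r) = 4π + 4·440/r³ > 0, so this is the minimum; S ≈ 320.2455.

8.2437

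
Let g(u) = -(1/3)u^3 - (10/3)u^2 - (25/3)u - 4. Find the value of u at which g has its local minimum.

-5

g'(u) = -u^2 - (20/3)u - 25/3. Setting g'(u) = 0 gives u ∈ {-5, -5/3}.
Second-derivative test with g''(u) = -2u - 20/3: g''(-5) = 10/3 > 0 ⇒ local minimum; g''(-5/3) = -10/3 < 0 ⇒ local maximum.
So the local minimum value is g(-5) = -4.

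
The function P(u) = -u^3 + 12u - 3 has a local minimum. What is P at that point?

P'(u) = -3u^2 + 12 = 0 at u = -2, 2.
Second-derivative test with P''(u) = -6u: P''(-2) = 12 > 0 ⇒ local minimum; P''(2) = -12 < 0 ⇒ local maximum.
The local minimum is P(-2) = -19.

-19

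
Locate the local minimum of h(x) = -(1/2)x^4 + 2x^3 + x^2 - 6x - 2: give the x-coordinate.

1

h'(x) = -2x^3 + 6x^2 + 2x - 6. Setting h'(x) = 0 gives x ∈ {-1, 1, 3}.
h''(x) = -6x^2 + 12x + 2. h''(-1) = -16 < 0 ⇒ local maximum; h''(1) = 8 > 0 ⇒ local minimum; h''(3) = -16 < 0 ⇒ local maximum.
So the local minimum value is h(1) = -11/2.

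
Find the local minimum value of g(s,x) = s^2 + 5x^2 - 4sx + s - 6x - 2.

-25/4

∂g/∂s = 2s - 4x + 1 = 0 and ∂g/∂x = -4s + 10x - 6 = 0, so (s, x) = (7/2, 2).
The Hessian has g_{ss} = 2, g_{xx} = 10, g_{sx} = -4, giving D = 4 > 0 with g_{ss} > 0, so the point is a local minimum.
g(7/2, 2) = -25/4.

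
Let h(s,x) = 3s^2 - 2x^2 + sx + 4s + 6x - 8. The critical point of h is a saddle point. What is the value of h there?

∂h/∂s = 6s + x + 4 = 0 and ∂h/∂x = s - 4x + 6 = 0, so (s, x) = (-22/25, 32/25).
The Hessian has h_{ss} = 6, h_{xx} = -4, h_{sx} = 1, giving D = -25 < 0, so the point is a saddle point.
h(-22/25, 32/25) = -148/25.

-148/25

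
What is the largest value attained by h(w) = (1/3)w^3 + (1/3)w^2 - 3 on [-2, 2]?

h'(w) = w^2 + (2/3)w, which vanishes at w = -2/3 and w = 0.
Candidates: h(-2) = -13/3,  h(-2/3) = -239/81,  h(0) = -3,  h(2) = 1.
So the maximum is h(2) = 1.

1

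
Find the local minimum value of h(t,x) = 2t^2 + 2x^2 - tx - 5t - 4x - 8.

∂h/∂t = 4t - x - 5 = 0 and ∂h/∂x = -t + 4x - 4 = 0, so (t, x) = (8/5, 7/5).
The Hessian has h_{tt} = 4, h_{xx} = 4, h_{tx} = -1, giving D = 15 > 0 with h_{tt} > 0, so the point is a local minimum.
h(8/5, 7/5) = -74/5.

-74/5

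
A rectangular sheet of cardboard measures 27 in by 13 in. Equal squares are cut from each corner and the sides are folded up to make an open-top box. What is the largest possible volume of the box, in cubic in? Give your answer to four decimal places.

443.4538

With cut size x, the volume is V(x) = x(27 − 2x)(13 − 2x) for 0 < x < 6.5.
V'(x) = 12x^2 − 160x + 351. Setting V'(x) = 0 gives x ≈ 2.7687 (the root in (0, 6.5)).
V''(x) = 24x − 160 is negative there, so this is the maximum; V ≈ 443.4538.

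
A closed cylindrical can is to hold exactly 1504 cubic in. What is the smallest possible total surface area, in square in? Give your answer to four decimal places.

726.6854

With radius r and height h, πr²h = 1504 so h = 1504/(πr²), and S(r) = 2πr² + 2πrh = 2πr² + 2·1504/r.
S'(r) = 4πr − 2·1504/r² = 0 ⇒ r³ = 1504/(2π), so r ≈ 6.2090 and h = 2r ≈ 12.4180.
S''(r) = 4π + 4·1504/r³ > 0, so this is the minimum; S ≈ 726.6854.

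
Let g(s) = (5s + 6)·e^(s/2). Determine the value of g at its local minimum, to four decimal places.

-2.0190

By the product rule, g'(s) = ((5/2)s + 8)·e^(s/2). Since e^(s/2) > 0, the only critical point is s = -16/5.
g''(-16/5) has the same sign as 5/2 > 0, so this is a local minimum.
g(-16/5) = (-10)·e^(-8/5) ≈ -2.0190.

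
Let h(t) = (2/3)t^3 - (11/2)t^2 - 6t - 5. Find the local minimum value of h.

-95

h'(t) = 2t^2 - 11t - 6. Setting h'(t) = 0 gives t ∈ {-1/2, 6}.
Second-derivative test with h''(t) = 4t - 11: h''(-1/2) = -13 < 0 ⇒ local maximum; h''(6) = 13 > 0 ⇒ local minimum.
Thus h has its local minimum at t = 6, with value -95.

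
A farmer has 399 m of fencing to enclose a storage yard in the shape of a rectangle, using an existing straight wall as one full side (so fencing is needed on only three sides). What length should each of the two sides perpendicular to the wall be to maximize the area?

Let the sides perpendicular to the wall have length x and the parallel side y, so 2x + y = 399 and the area is A = xy = x(399 − 2x).
A'(x) = 399 − 4x = 0 gives x = 399/4, and A''(x) = −4 < 0 confirms a maximum.
Then y = 399 − 2·399/4 = 399/2 and A = 159201/8.

399/4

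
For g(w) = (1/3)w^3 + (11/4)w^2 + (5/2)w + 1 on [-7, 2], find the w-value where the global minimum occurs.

-1/2

Differentiating, g'(w) = w^2 + (11/2)w + 5/2; which vanishes at w = -5 and w = -1/2.
Compare values at every candidate in [-7, 2]: g(-7) = 47/12; g(-5) = 187/12; g(-1/2) = 19/48; g(2) = 59/3.
So the minimum is g(-1/2) = 19/48.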